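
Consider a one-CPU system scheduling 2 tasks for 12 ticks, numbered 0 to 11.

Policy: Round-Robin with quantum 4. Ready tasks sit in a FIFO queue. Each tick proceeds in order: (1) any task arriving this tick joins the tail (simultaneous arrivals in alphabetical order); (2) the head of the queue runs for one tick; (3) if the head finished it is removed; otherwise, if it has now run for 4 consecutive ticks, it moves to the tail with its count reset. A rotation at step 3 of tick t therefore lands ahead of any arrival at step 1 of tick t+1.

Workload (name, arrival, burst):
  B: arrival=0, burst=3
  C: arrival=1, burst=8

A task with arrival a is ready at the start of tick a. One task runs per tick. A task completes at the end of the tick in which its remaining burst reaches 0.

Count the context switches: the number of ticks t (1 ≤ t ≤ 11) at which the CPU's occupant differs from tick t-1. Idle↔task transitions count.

t=0: queue=[B] q_used=0 → run B
t=1: queue=[B,C] q_used=1 → run B
t=2: queue=[B,C] q_used=2 → run B
t=3: queue=[C] q_used=0 → run C
t=4: queue=[C] q_used=1 → run C
t=5: queue=[C] q_used=2 → run C
t=6: queue=[C] q_used=3 → run C
t=7: queue=[C] q_used=0 → run C
t=8: queue=[C] q_used=1 → run C
t=9: queue=[C] q_used=2 → run C
t=10: queue=[C] q_used=3 → run C
t=11: (idle)

context switches = 2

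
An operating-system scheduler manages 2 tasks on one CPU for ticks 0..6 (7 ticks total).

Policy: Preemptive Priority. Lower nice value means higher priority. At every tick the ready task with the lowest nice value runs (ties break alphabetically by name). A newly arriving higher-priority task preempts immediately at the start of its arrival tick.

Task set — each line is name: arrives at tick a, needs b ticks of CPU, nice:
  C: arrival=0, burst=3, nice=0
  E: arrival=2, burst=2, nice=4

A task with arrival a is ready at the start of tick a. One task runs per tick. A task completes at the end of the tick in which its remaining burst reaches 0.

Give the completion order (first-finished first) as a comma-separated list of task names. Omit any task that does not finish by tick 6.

t=0: ready={C} → run C
t=1: ready={C} → run C
t=2: ready={C,E} → run C
t=3: ready={E} → run E
t=4: ready={E} → run E
t=5: (idle)
t=6: (idle)

completion order = C, E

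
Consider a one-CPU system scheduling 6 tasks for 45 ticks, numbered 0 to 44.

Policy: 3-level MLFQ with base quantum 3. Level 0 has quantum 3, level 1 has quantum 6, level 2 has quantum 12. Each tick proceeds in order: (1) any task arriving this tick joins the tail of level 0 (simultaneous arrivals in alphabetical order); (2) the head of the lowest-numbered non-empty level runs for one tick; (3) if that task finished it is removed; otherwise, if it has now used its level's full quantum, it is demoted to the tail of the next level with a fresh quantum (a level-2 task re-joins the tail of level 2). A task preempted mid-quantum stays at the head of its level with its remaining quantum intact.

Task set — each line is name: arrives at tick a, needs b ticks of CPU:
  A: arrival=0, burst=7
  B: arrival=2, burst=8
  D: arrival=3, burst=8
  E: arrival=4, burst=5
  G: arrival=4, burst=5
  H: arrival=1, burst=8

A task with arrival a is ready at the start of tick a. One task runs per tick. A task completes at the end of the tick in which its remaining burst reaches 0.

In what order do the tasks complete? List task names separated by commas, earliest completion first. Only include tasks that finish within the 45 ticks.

t=0: L0/L1/L2 = A/-/- → run A
t=1: L0/L1/L2 = AH/-/- → run A
t=2: L0/L1/L2 = AHB/-/- → run A
t=3: L0/L1/L2 = HBD/A/- → run H
t=4: L0/L1/L2 = HBDEG/A/- → run H
t=5: L0/L1/L2 = HBDEG/A/- → run H
t=6: L0/L1/L2 = BDEG/AH/- → run B
t=7: L0/L1/L2 = BDEG/AH/- → run B
t=8: L0/L1/L2 = BDEG/AH/- → run B
t=9: L0/L1/L2 = DEG/AHB/- → run D
t=10: L0/L1/L2 = DEG/AHB/- → run D
t=11: L0/L1/L2 = DEG/AHB/- → run D
t=12: L0/L1/L2 = EG/AHBD/- → run E
t=13: L0/L1/L2 = EG/AHBD/- → run E
t=14: L0/L1/L2 = EG/AHBD/- → run E
t=15: L0/L1/L2 = G/AHBDE/- → run G
t=16: L0/L1/L2 = G/AHBDE/- → run G
t=17: L0/L1/L2 = G/AHBDE/- → run G
t=18: L0/L1/L2 = -/AHBDEG/- → run A
t=19: L0/L1/L2 = -/AHBDEG/- → run A
t=20: L0/L1/L2 = -/AHBDEG/- → run A
t=21: L0/L1/L2 = -/AHBDEG/- → run A
t=22: L0/L1/L2 = -/HBDEG/- → run H
t=23: L0/L1/L2 = -/HBDEG/- → run H
t=24: L0/L1/L2 = -/HBDEG/- → run H
t=25: L0/L1/L2 = -/HBDEG/- → run H
t=26: L0/L1/L2 = -/HBDEG/- → run H
t=27: L0/L1/L2 = -/BDEG/- → run B
t=28: L0/L1/L2 = -/BDEG/- → run B
t=29: L0/L1/L2 = -/BDEG/- → run B
t=30: L0/L1/L2 = -/BDEG/- → run B
t=31: L0/L1/L2 = -/BDEG/- → run B
t=32: L0/L1/L2 = -/DEG/- → run D
t=33: L0/L1/L2 = -/DEG/- → run D
t=34: L0/L1/L2 = -/DEG/- → run D
t=35: L0/L1/L2 = -/DEG/- → run D
t=36: L0/L1/L2 = -/DEG/- → run D
t=37: L0/L1/L2 = -/EG/- → run E
t=38: L0/L1/L2 = -/EG/- → run E
t=39: L0/L1/L2 = -/G/- → run G
t=40: L0/L1/L2 = -/G/- → run G
t=41: (idle)
t=42: (idle)
t=43: (idle)
t=44: (idle)

completion order = A, H, B, D, E, G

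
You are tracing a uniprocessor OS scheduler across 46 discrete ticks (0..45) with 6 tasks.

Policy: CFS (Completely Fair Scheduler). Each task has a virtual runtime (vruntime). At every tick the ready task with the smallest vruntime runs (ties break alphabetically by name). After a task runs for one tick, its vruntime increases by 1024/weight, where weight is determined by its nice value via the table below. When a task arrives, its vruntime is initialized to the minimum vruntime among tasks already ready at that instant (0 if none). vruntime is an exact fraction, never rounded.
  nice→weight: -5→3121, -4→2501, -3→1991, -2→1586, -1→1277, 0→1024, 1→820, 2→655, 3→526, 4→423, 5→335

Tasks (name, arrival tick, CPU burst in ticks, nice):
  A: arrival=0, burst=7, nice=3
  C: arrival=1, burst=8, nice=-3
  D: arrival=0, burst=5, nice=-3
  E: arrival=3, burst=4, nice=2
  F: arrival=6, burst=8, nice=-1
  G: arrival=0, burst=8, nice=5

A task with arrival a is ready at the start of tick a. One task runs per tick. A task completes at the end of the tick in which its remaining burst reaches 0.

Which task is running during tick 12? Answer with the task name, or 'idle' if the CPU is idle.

running at tick 12 = D

t=0: vr[A=0 D=0 G=0] → run A
t=1: vr[A=512/263 C=0 D=0 G=0] → run C
t=2: vr[A=512/263 C=1024/1991 D=0 G=0] → run D
t=3: vr[A=512/263 C=1024/1991 D=1024/1991 E=0 G=0] → run E
t=4: vr[A=512/263 C=1024/1991 D=1024/1991 E=1024/655 G=0] → run G
t=5: vr[A=512/263 C=1024/1991 D=1024/1991 E=1024/655 G=1024/335] → run C
t=6: vr[A=512/263 C=2048/1991 D=1024/1991 E=1024/655 F=1024/1991 G=1024/335] → run D
t=7: vr[A=512/263 C=2048/1991 D=2048/1991 E=1024/655 F=1024/1991 G=1024/335] → run F
t=8: vr[A=512/263 C=2048/1991 D=2048/1991 E=1024/655 F=3346432/2542507 G=1024/335] → run C
t=9: vr[A=512/263 C=3072/1991 D=2048/1991 E=1024/655 F=3346432/2542507 G=1024/335] → run D
t=10: vr[A=512/263 C=3072/1991 D=3072/1991 E=1024/655 F=3346432/2542507 G=1024/335] → run F
t=11: vr[A=512/263 C=3072/1991 D=3072/1991 E=1024/655 F=5385216/2542507 G=1024/335] → run C
t=12: vr[A=512/263 C=4096/1991 D=3072/1991 E=1024/655 F=5385216/2542507 G=1024/335] → run D
t=13: vr[A=512/263 C=4096/1991 D=4096/1991 E=1024/655 F=5385216/2542507 G=1024/335] → run E
t=14: vr[A=512/263 C=4096/1991 D=4096/1991 E=2048/655 F=5385216/2542507 G=1024/335] → run A
t=15: vr[A=1024/263 C=4096/1991 D=4096/1991 E=2048/655 F=5385216/2542507 G=1024/335] → run C
t=16: vr[A=1024/263 C=5120/1991 D=4096/1991 E=2048/655 F=5385216/2542507 G=1024/335] → run D
t=17: vr[A=1024/263 C=5120/1991 E=2048/655 F=5385216/2542507 G=1024/335] → run F
t=18: vr[A=1024/263 C=5120/1991 E=2048/655 F=7424000/2542507 G=1024/335] → run C
t=19: vr[A=1024/263 C=6144/1991 E=2048/655 F=7424000/2542507 G=1024/335] → run F
t=20: vr[A=1024/263 C=6144/1991 E=2048/655 F=9462784/2542507 G=1024/335] → run G
t=21: vr[A=1024/263 C=6144/1991 E=2048/655 F=9462784/2542507 G=2048/335] → run C
t=22: vr[A=1024/263 C=7168/1991 E=2048/655 F=9462784/2542507 G=2048/335] → run E
t=23: vr[A=1024/263 C=7168/1991 E=3072/655 F=9462784/2542507 G=2048/335] → run C
t=24: vr[A=1024/263 E=3072/655 F=9462784/2542507 G=2048/335] → run F
t=25: vr[A=1024/263 E=3072/655 F=11501568/2542507 G=2048/335] → run A
t=26: vr[A=1536/263 E=3072/655 F=11501568/2542507 G=2048/335] → run F
t=27: vr[A=1536/263 E=3072/655 F=13540352/2542507 G=2048/335] → run E
t=28: vr[A=1536/263 F=13540352/2542507 G=2048/335] → run F
t=29: vr[A=1536/263 F=15579136/2542507 G=2048/335] → run A
t=30: vr[A=2048/263 F=15579136/2542507 G=2048/335] → run G
t=31: vr[A=2048/263 F=15579136/2542507 G=3072/335] → run F
t=32: vr[A=2048/263 G=3072/335] → run A
t=33: vr[A=2560/263 G=3072/335] → run G
t=34: vr[A=2560/263 G=4096/335] → run A
t=35: vr[A=3072/263 G=4096/335] → run A
t=36: vr[G=4096/335] → run G
t=37: vr[G=1024/67] → run G
t=38: vr[G=6144/335] → run G
t=39: vr[G=7168/335] → run G
t=40: (idle)
t=41: (idle)
t=42: (idle)
t=43: (idle)
t=44: (idle)
t=45: (idle)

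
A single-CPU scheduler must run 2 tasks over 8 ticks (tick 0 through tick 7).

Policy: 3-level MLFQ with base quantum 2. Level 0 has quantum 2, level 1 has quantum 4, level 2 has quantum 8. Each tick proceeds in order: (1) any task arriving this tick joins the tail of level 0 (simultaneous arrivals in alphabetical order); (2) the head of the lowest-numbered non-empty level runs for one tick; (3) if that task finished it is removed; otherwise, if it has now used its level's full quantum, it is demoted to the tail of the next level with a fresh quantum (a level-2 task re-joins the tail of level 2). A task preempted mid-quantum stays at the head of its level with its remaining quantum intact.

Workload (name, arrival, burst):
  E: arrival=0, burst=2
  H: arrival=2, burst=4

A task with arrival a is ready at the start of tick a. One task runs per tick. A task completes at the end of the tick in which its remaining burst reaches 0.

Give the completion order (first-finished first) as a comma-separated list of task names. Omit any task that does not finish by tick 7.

t=0: L0/L1/L2 = E/-/- → run E
t=1: L0/L1/L2 = E/-/- → run E
t=2: L0/L1/L2 = H/-/- → run H
t=3: L0/L1/L2 = H/-/- → run H
t=4: L0/L1/L2 = -/H/- → run H
t=5: L0/L1/L2 = -/H/- → run H
t=6: (idle)
t=7: (idle)

completion order = E, H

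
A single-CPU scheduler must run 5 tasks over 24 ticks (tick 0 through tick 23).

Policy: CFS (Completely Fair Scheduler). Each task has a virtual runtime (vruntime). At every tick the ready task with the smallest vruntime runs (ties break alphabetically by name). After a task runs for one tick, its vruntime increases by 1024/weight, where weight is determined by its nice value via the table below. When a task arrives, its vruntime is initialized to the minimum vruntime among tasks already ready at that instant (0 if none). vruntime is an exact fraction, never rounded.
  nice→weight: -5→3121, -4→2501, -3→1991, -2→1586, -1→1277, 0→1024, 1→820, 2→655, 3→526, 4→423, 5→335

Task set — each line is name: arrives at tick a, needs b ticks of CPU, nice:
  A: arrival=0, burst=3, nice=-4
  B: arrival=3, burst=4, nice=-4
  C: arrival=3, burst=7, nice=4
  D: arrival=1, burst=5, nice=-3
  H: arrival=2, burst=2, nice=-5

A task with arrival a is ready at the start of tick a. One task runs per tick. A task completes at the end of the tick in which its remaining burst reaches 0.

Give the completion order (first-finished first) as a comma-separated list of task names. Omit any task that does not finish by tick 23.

t=0: vr[A=0] → run A
t=1: vr[A=1024/2501 D=1024/2501] → run A
t=2: vr[A=2048/2501 D=1024/2501 H=1024/2501] → run D
t=3: vr[A=2048/2501 B=1024/2501 C=1024/2501 D=4599808/4979491 H=1024/2501] → run B
t=4: vr[A=2048/2501 B=2048/2501 C=1024/2501 D=4599808/4979491 H=1024/2501] → run C
t=5: vr[A=2048/2501 B=2048/2501 C=2994176/1057923 D=4599808/4979491 H=1024/2501] → run H
t=6: vr[A=2048/2501 B=2048/2501 C=2994176/1057923 D=4599808/4979491 H=5756928/7805621] → run H
t=7: vr[A=2048/2501 B=2048/2501 C=2994176/1057923 D=4599808/4979491] → run A
t=8: vr[B=2048/2501 C=2994176/1057923 D=4599808/4979491] → run B
t=9: vr[B=3072/2501 C=2994176/1057923 D=4599808/4979491] → run D
t=10: vr[B=3072/2501 C=2994176/1057923 D=7160832/4979491] → run B
t=11: vr[B=4096/2501 C=2994176/1057923 D=7160832/4979491] → run D
t=12: vr[B=4096/2501 C=2994176/1057923 D=9721856/4979491] → run B
t=13: vr[C=2994176/1057923 D=9721856/4979491] → run D
t=14: vr[C=2994176/1057923 D=12282880/4979491] → run D
t=15: vr[C=2994176/1057923] → run C
t=16: vr[C=5555200/1057923] → run C
t=17: vr[C=2705408/352641] → run C
t=18: vr[C=10677248/1057923] → run C
t=19: vr[C=13238272/1057923] → run C
t=20: vr[C=5266432/352641] → run C
t=21: (idle)
t=22: (idle)
t=23: (idle)

completion order = H, A, B, D, C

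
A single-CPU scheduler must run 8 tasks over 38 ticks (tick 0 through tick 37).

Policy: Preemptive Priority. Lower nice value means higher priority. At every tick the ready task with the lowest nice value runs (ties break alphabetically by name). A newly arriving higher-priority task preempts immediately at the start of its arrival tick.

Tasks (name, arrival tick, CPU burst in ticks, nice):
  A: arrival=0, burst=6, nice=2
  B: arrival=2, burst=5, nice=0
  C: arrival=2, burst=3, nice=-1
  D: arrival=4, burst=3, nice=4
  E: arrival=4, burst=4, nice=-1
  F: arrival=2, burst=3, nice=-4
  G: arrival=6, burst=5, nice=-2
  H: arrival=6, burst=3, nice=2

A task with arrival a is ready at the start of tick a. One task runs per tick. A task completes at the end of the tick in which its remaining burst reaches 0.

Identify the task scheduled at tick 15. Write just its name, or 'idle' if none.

running at tick 15 = E

t=0: ready={A} → run A
t=1: ready={A} → run A
t=2: ready={A,B,C,F} → run F
t=3: ready={A,B,C,F} → run F
t=4: ready={A,B,C,D,E,F} → run F
t=5: ready={A,B,C,D,E} → run C
t=6: ready={A,B,C,D,E,G,H} → run G
t=7: ready={A,B,C,D,E,G,H} → run G
t=8: ready={A,B,C,D,E,G,H} → run G
t=9: ready={A,B,C,D,E,G,H} → run G
t=10: ready={A,B,C,D,E,G,H} → run G
t=11: ready={A,B,C,D,E,H} → run C
t=12: ready={A,B,C,D,E,H} → run C
t=13: ready={A,B,D,E,H} → run E
t=14: ready={A,B,D,E,H} → run E
t=15: ready={A,B,D,E,H} → run E
t=16: ready={A,B,D,E,H} → run E
t=17: ready={A,B,D,H} → run B
t=18: ready={A,B,D,H} → run B
t=19: ready={A,B,D,H} → run B
t=20: ready={A,B,D,H} → run B
t=21: ready={A,B,D,H} → run B
t=22: ready={A,D,H} → run A
t=23: ready={A,D,H} → run A
t=24: ready={A,D,H} → run A
t=25: ready={A,D,H} → run A
t=26: ready={D,H} → run H
t=27: ready={D,H} → run H
t=28: ready={D,H} → run H
t=29: ready={D} → run D
t=30: ready={D} → run D
t=31: ready={D} → run D
t=32: (idle)
t=33: (idle)
t=34: (idle)
t=35: (idle)
t=36: (idle)
t=37: (idle)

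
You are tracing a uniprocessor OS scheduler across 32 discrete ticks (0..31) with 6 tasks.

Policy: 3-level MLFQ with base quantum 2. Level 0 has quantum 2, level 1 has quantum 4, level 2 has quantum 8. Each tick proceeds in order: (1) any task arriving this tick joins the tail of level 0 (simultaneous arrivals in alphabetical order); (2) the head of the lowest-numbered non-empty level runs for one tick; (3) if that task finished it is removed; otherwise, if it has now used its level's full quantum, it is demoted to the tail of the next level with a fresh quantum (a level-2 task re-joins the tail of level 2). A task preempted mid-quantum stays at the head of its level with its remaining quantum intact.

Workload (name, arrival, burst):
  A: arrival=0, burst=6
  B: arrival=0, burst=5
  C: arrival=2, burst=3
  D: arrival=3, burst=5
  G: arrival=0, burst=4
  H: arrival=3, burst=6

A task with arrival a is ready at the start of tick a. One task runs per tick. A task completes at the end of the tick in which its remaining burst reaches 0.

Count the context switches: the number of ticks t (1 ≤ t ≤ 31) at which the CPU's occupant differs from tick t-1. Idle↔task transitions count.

context switches = 12

t=0: L0/L1/L2 = ABG/-/- → run A
t=1: L0/L1/L2 = ABG/-/- → run A
t=2: L0/L1/L2 = BGC/A/- → run B
t=3: L0/L1/L2 = BGCDH/A/- → run B
t=4: L0/L1/L2 = GCDH/AB/- → run G
t=5: L0/L1/L2 = GCDH/AB/- → run G
t=6: L0/L1/L2 = CDH/ABG/- → run C
t=7: L0/L1/L2 = CDH/ABG/- → run C
t=8: L0/L1/L2 = DH/ABGC/- → run D
t=9: L0/L1/L2 = DH/ABGC/- → run D
t=10: L0/L1/L2 = H/ABGCD/- → run H
t=11: L0/L1/L2 = H/ABGCD/- → run H
t=12: L0/L1/L2 = -/ABGCDH/- → run A
t=13: L0/L1/L2 = -/ABGCDH/- → run A
t=14: L0/L1/L2 = -/ABGCDH/- → run A
t=15: L0/L1/L2 = -/ABGCDH/- → run A
t=16: L0/L1/L2 = -/BGCDH/- → run B
t=17: L0/L1/L2 = -/BGCDH/- → run B
t=18: L0/L1/L2 = -/BGCDH/- → run B
t=19: L0/L1/L2 = -/GCDH/- → run G
t=20: L0/L1/L2 = -/GCDH/- → run G
t=21: L0/L1/L2 = -/CDH/- → run C
t=22: L0/L1/L2 = -/DH/- → run D
t=23: L0/L1/L2 = -/DH/- → run D
t=24: L0/L1/L2 = -/DH/- → run D
t=25: L0/L1/L2 = -/H/- → run H
t=26: L0/L1/L2 = -/H/- → run H
t=27: L0/L1/L2 = -/H/- → run H
t=28: L0/L1/L2 = -/H/- → run H
t=29: (idle)
t=30: (idle)
t=31: (idle)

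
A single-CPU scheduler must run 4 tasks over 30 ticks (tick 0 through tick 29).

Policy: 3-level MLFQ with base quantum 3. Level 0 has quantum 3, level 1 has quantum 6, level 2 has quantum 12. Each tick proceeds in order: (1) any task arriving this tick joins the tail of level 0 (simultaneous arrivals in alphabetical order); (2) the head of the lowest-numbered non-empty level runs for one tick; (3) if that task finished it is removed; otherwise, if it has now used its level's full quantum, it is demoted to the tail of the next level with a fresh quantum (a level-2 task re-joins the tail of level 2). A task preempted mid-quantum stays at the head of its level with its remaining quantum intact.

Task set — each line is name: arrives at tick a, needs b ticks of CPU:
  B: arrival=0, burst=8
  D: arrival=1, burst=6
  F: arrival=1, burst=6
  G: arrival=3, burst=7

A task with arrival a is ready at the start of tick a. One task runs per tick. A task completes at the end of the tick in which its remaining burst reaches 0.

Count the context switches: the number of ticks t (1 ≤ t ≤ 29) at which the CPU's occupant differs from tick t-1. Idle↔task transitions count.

context switches = 8

t=0: L0/L1/L2 = B/-/- → run B
t=1: L0/L1/L2 = BDF/-/- → run B
t=2: L0/L1/L2 = BDF/-/- → run B
t=3: L0/L1/L2 = DFG/B/- → run D
t=4: L0/L1/L2 = DFG/B/- → run D
t=5: L0/L1/L2 = DFG/B/- → run D
t=6: L0/L1/L2 = FG/BD/- → run F
t=7: L0/L1/L2 = FG/BD/- → run F
t=8: L0/L1/L2 = FG/BD/- → run F
t=9: L0/L1/L2 = G/BDF/- → run G
t=10: L0/L1/L2 = G/BDF/- → run G
t=11: L0/L1/L2 = G/BDF/- → run G
t=12: L0/L1/L2 = -/BDFG/- → run B
t=13: L0/L1/L2 = -/BDFG/- → run B
t=14: L0/L1/L2 = -/BDFG/- → run B
t=15: L0/L1/L2 = -/BDFG/- → run B
t=16: L0/L1/L2 = -/BDFG/- → run B
t=17: L0/L1/L2 = -/DFG/- → run D
t=18: L0/L1/L2 = -/DFG/- → run D
t=19: L0/L1/L2 = -/DFG/- → run D
t=20: L0/L1/L2 = -/FG/- → run F
t=21: L0/L1/L2 = -/FG/- → run F
t=22: L0/L1/L2 = -/FG/- → run F
t=23: L0/L1/L2 = -/G/- → run G
t=24: L0/L1/L2 = -/G/- → run G
t=25: L0/L1/L2 = -/G/- → run G
t=26: L0/L1/L2 = -/G/- → run G
t=27: (idle)
t=28: (idle)
t=29: (idle)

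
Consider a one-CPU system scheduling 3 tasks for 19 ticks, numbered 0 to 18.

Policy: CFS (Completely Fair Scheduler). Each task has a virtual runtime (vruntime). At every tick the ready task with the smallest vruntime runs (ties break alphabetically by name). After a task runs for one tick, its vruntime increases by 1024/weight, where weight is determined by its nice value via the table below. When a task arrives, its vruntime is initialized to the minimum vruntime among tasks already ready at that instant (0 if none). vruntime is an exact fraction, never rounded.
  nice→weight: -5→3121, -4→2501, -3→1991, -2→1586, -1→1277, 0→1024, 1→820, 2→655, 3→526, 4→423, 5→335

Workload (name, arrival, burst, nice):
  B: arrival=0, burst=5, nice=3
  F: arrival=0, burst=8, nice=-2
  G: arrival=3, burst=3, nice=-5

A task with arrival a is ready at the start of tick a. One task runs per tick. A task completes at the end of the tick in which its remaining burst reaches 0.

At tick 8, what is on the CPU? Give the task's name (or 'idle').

running at tick 8 = G

t=0: vr[B=0 F=0] → run B
t=1: vr[B=512/263 F=0] → run F
t=2: vr[B=512/263 F=512/793] → run F
t=3: vr[B=512/263 F=1024/793 G=1024/793] → run F
t=4: vr[B=512/263 F=1536/793 G=1024/793] → run G
t=5: vr[B=512/263 F=1536/793 G=4007936/2474953] → run G
t=6: vr[B=512/263 F=1536/793 G=4819968/2474953] → run F
t=7: vr[B=512/263 F=2048/793 G=4819968/2474953] → run B
t=8: vr[B=1024/263 F=2048/793 G=4819968/2474953] → run G
t=9: vr[B=1024/263 F=2048/793] → run F
t=10: vr[B=1024/263 F=2560/793] → run F
t=11: vr[B=1024/263 F=3072/793] → run F
t=12: vr[B=1024/263 F=3584/793] → run B
t=13: vr[B=1536/263 F=3584/793] → run F
t=14: vr[B=1536/263] → run B
t=15: vr[B=2048/263] → run B
t=16: (idle)
t=17: (idle)
t=18: (idle)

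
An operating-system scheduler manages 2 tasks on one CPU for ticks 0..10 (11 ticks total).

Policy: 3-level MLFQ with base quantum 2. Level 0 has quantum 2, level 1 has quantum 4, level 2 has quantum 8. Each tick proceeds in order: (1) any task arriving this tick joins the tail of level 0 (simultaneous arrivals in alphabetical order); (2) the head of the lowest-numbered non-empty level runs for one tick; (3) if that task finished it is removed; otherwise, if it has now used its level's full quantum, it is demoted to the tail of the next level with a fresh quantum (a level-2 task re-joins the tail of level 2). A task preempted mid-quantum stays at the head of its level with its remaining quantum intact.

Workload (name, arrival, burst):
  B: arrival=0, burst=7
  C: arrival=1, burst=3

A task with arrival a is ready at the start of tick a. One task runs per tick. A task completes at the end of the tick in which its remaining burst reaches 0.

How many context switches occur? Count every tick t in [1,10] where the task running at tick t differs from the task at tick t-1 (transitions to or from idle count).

context switches = 5

t=0: L0/L1/L2 = B/-/- → run B
t=1: L0/L1/L2 = BC/-/- → run B
t=2: L0/L1/L2 = C/B/- → run C
t=3: L0/L1/L2 = C/B/- → run C
t=4: L0/L1/L2 = -/BC/- → run B
t=5: L0/L1/L2 = -/BC/- → run B
t=6: L0/L1/L2 = -/BC/- → run B
t=7: L0/L1/L2 = -/BC/- → run B
t=8: L0/L1/L2 = -/C/B → run C
t=9: L0/L1/L2 = -/-/B → run B
t=10: (idle)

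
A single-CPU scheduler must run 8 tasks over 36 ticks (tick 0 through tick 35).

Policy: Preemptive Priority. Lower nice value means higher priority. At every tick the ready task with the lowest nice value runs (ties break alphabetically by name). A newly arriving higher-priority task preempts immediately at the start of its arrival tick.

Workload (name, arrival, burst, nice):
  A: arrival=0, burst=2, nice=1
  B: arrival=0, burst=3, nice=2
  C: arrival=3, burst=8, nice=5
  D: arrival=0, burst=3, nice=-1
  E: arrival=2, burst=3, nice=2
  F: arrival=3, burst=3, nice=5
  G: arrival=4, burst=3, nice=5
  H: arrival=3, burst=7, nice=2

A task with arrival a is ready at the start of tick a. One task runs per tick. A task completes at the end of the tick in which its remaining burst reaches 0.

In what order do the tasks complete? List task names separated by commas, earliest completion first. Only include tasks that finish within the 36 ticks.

t=0: ready={A,B,D} → run D
t=1: ready={A,B,D} → run D
t=2: ready={A,B,D,E} → run D
t=3: ready={A,B,C,E,F,H} → run A
t=4: ready={A,B,C,E,F,G,H} → run A
t=5: ready={B,C,E,F,G,H} → run B
t=6: ready={B,C,E,F,G,H} → run B
t=7: ready={B,C,E,F,G,H} → run B
t=8: ready={C,E,F,G,H} → run E
t=9: ready={C,E,F,G,H} → run E
t=10: ready={C,E,F,G,H} → run E
t=11: ready={C,F,G,H} → run H
t=12: ready={C,F,G,H} → run H
t=13: ready={C,F,G,H} → run H
t=14: ready={C,F,G,H} → run H
t=15: ready={C,F,G,H} → run H
t=16: ready={C,F,G,H} → run H
t=17: ready={C,F,G,H} → run H
t=18: ready={C,F,G} → run C
t=19: ready={C,F,G} → run C
t=20: ready={C,F,G} → run C
t=21: ready={C,F,G} → run C
t=22: ready={C,F,G} → run C
t=23: ready={C,F,G} → run C
t=24: ready={C,F,G} → run C
t=25: ready={C,F,G} → run C
t=26: ready={F,G} → run F
t=27: ready={F,G} → run F
t=28: ready={F,G} → run F
t=29: ready={G} → run G
t=30: ready={G} → run G
t=31: ready={G} → run G
t=32: (idle)
t=33: (idle)
t=34: (idle)
t=35: (idle)

completion order = D, A, B, E, H, C, F, G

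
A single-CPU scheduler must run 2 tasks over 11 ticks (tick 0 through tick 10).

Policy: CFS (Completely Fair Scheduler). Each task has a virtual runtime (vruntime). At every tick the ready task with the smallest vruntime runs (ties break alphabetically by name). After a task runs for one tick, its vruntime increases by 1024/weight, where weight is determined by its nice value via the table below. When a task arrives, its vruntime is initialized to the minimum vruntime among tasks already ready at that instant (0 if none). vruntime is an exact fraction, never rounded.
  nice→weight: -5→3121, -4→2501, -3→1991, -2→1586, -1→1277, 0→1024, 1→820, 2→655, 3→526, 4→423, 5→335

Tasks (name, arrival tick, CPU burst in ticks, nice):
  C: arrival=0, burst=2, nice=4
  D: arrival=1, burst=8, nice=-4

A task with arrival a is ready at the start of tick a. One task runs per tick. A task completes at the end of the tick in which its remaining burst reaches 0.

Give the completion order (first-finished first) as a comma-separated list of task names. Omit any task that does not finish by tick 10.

completion order = C, D

t=0: vr[C=0] → run C
t=1: vr[C=1024/423 D=1024/423] → run C
t=2: vr[D=1024/423] → run D
t=3: vr[D=2994176/1057923] → run D
t=4: vr[D=3427328/1057923] → run D
t=5: vr[D=3860480/1057923] → run D
t=6: vr[D=4293632/1057923] → run D
t=7: vr[D=4726784/1057923] → run D
t=8: vr[D=5159936/1057923] → run D
t=9: vr[D=5593088/1057923] → run D
t=10: (idle)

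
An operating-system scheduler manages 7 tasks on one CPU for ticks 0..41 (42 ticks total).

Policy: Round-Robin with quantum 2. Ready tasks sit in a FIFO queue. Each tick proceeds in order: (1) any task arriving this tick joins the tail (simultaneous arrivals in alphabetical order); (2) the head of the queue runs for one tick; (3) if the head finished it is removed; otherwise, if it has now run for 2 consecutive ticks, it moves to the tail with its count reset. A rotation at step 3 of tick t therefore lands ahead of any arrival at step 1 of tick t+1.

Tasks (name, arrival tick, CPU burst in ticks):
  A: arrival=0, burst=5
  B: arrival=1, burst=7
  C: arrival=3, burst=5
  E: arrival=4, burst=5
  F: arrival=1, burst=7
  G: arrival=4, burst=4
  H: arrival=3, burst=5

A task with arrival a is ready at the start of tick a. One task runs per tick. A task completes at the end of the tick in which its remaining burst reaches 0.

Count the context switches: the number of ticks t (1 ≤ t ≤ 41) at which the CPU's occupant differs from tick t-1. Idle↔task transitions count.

context switches = 22

t=0: queue=[A] q_used=0 → run A
t=1: queue=[A,B,F] q_used=1 → run A
t=2: queue=[B,F,A] q_used=0 → run B
t=3: queue=[B,F,A,C,H] q_used=1 → run B
t=4: queue=[F,A,C,H,B,E,G] q_used=0 → run F
t=5: queue=[F,A,C,H,B,E,G] q_used=1 → run F
t=6: queue=[A,C,H,B,E,G,F] q_used=0 → run A
t=7: queue=[A,C,H,B,E,G,F] q_used=1 → run A
t=8: queue=[C,H,B,E,G,F,A] q_used=0 → run C
t=9: queue=[C,H,B,E,G,F,A] q_used=1 → run C
t=10: queue=[H,B,E,G,F,A,C] q_used=0 → run H
t=11: queue=[H,B,E,G,F,A,C] q_used=1 → run H
t=12: queue=[B,E,G,F,A,C,H] q_used=0 → run B
t=13: queue=[B,E,G,F,A,C,H] q_used=1 → run B
t=14: queue=[E,G,F,A,C,H,B] q_used=0 → run E
t=15: queue=[E,G,F,A,C,H,B] q_used=1 → run E
t=16: queue=[G,F,A,C,H,B,E] q_used=0 → run G
t=17: queue=[G,F,A,C,H,B,E] q_used=1 → run G
t=18: queue=[F,A,C,H,B,E,G] q_used=0 → run F
t=19: queue=[F,A,C,H,B,E,G] q_used=1 → run F
t=20: queue=[A,C,H,B,E,G,F] q_used=0 → run A
t=21: queue=[C,H,B,E,G,F] q_used=0 → run C
t=22: queue=[C,H,B,E,G,F] q_used=1 → run C
t=23: queue=[H,B,E,G,F,C] q_used=0 → run H
t=24: queue=[H,B,E,G,F,C] q_used=1 → run H
t=25: queue=[B,E,G,F,C,H] q_used=0 → run B
t=26: queue=[B,E,G,F,C,H] q_used=1 → run B
t=27: queue=[E,G,F,C,H,B] q_used=0 → run E
t=28: queue=[E,G,F,C,H,B] q_used=1 → run E
t=29: queue=[G,F,C,H,B,E] q_used=0 → run G
t=30: queue=[G,F,C,H,B,E] q_used=1 → run G
t=31: queue=[F,C,H,B,E] q_used=0 → run F
t=32: queue=[F,C,H,B,E] q_used=1 → run F
t=33: queue=[C,H,B,E,F] q_used=0 → run C
t=34: queue=[H,B,E,F] q_used=0 → run H
t=35: queue=[B,E,F] q_used=0 → run B
t=36: queue=[E,F] q_used=0 → run E
t=37: queue=[F] q_used=0 → run F
t=38: (idle)
t=39: (idle)
t=40: (idle)
t=41: (idle)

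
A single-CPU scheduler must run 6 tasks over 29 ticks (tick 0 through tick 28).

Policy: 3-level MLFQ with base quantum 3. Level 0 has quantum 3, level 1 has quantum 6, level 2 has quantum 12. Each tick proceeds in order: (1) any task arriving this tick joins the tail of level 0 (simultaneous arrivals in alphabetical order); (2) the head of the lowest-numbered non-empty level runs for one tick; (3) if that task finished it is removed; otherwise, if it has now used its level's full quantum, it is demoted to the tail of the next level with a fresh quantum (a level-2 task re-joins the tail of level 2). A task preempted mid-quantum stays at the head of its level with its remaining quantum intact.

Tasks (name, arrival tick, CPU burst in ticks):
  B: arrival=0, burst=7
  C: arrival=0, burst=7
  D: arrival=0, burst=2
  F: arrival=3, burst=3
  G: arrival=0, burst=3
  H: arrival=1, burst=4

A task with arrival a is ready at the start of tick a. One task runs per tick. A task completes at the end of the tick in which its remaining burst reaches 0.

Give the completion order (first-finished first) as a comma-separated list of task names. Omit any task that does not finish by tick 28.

completion order = D, G, F, B, C, H

t=0: L0/L1/L2 = BCDG/-/- → run B
t=1: L0/L1/L2 = BCDGH/-/- → run B
t=2: L0/L1/L2 = BCDGH/-/- → run B
t=3: L0/L1/L2 = CDGHF/B/- → run C
t=4: L0/L1/L2 = CDGHF/B/- → run C
t=5: L0/L1/L2 = CDGHF/B/- → run C
t=6: L0/L1/L2 = DGHF/BC/- → run D
t=7: L0/L1/L2 = DGHF/BC/- → run D
t=8: L0/L1/L2 = GHF/BC/- → run G
t=9: L0/L1/L2 = GHF/BC/- → run G
t=10: L0/L1/L2 = GHF/BC/- → run G
t=11: L0/L1/L2 = HF/BC/- → run H
t=12: L0/L1/L2 = HF/BC/- → run H
t=13: L0/L1/L2 = HF/BC/- → run H
t=14: L0/L1/L2 = F/BCH/- → run F
t=15: L0/L1/L2 = F/BCH/- → run F
t=16: L0/L1/L2 = F/BCH/- → run F
t=17: L0/L1/L2 = -/BCH/- → run B
t=18: L0/L1/L2 = -/BCH/- → run B
t=19: L0/L1/L2 = -/BCH/- → run B
t=20: L0/L1/L2 = -/BCH/- → run B
t=21: L0/L1/L2 = -/CH/- → run C
t=22: L0/L1/L2 = -/CH/- → run C
t=23: L0/L1/L2 = -/CH/- → run C
t=24: L0/L1/L2 = -/CH/- → run C
t=25: L0/L1/L2 = -/H/- → run H
t=26: (idle)
t=27: (idle)
t=28: (idle)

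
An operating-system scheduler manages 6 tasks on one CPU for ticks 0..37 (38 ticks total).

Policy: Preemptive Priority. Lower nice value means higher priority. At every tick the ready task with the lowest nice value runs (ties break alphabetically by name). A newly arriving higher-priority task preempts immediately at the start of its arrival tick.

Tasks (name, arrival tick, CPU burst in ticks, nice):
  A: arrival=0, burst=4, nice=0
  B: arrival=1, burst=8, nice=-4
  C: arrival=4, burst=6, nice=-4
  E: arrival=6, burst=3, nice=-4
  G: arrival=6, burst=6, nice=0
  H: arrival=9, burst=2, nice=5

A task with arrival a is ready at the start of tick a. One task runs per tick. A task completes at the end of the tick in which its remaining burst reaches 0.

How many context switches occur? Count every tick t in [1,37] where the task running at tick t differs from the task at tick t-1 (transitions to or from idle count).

t=0: ready={A} → run A
t=1: ready={A,B} → run B
t=2: ready={A,B} → run B
t=3: ready={A,B} → run B
t=4: ready={A,B,C} → run B
t=5: ready={A,B,C} → run B
t=6: ready={A,B,C,E,G} → run B
t=7: ready={A,B,C,E,G} → run B
t=8: ready={A,B,C,E,G} → run B
t=9: ready={A,C,E,G,H} → run C
t=10: ready={A,C,E,G,H} → run C
t=11: ready={A,C,E,G,H} → run C
t=12: ready={A,C,E,G,H} → run C
t=13: ready={A,C,E,G,H} → run C
t=14: ready={A,C,E,G,H} → run C
t=15: ready={A,E,G,H} → run E
t=16: ready={A,E,G,H} → run E
t=17: ready={A,E,G,H} → run E
t=18: ready={A,G,H} → run A
t=19: ready={A,G,H} → run A
t=20: ready={A,G,H} → run A
t=21: ready={G,H} → run G
t=22: ready={G,H} → run G
t=23: ready={G,H} → run G
t=24: ready={G,H} → run G
t=25: ready={G,H} → run G
t=26: ready={G,H} → run G
t=27: ready={H} → run H
t=28: ready={H} → run H
t=29: (idle)
t=30: (idle)
t=31: (idle)
t=32: (idle)
t=33: (idle)
t=34: (idle)
t=35: (idle)
t=36: (idle)
t=37: (idle)

context switches = 7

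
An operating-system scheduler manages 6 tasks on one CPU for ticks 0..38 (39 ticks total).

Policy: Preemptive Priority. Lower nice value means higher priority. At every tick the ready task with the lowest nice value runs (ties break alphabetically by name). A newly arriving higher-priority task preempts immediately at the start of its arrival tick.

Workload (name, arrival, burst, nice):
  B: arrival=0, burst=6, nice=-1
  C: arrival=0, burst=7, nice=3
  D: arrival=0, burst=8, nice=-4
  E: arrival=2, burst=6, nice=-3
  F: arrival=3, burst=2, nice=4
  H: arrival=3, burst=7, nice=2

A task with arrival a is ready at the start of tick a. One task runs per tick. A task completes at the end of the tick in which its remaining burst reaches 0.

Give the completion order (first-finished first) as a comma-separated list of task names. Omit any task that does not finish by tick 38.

t=0: ready={B,C,D} → run D
t=1: ready={B,C,D} → run D
t=2: ready={B,C,D,E} → run D
t=3: ready={B,C,D,E,F,H} → run D
t=4: ready={B,C,D,E,F,H} → run D
t=5: ready={B,C,D,E,F,H} → run D
t=6: ready={B,C,D,E,F,H} → run D
t=7: ready={B,C,D,E,F,H} → run D
t=8: ready={B,C,E,F,H} → run E
t=9: ready={B,C,E,F,H} → run E
t=10: ready={B,C,E,F,H} → run E
t=11: ready={B,C,E,F,H} → run E
t=12: ready={B,C,E,F,H} → run E
t=13: ready={B,C,E,F,H} → run E
t=14: ready={B,C,F,H} → run B
t=15: ready={B,C,F,H} → run B
t=16: ready={B,C,F,H} → run B
t=17: ready={B,C,F,H} → run B
t=18: ready={B,C,F,H} → run B
t=19: ready={B,C,F,H} → run B
t=20: ready={C,F,H} → run H
t=21: ready={C,F,H} → run H
t=22: ready={C,F,H} → run H
t=23: ready={C,F,H} → run H
t=24: ready={C,F,H} → run H
t=25: ready={C,F,H} → run H
t=26: ready={C,F,H} → run H
t=27: ready={C,F} → run C
t=28: ready={C,F} → run C
t=29: ready={C,F} → run C
t=30: ready={C,F} → run C
t=31: ready={C,F} → run C
t=32: ready={C,F} → run C
t=33: ready={C,F} → run C
t=34: ready={F} → run F
t=35: ready={F} → run F
t=36: (idle)
t=37: (idle)
t=38: (idle)

completion order = D, E, B, H, C, F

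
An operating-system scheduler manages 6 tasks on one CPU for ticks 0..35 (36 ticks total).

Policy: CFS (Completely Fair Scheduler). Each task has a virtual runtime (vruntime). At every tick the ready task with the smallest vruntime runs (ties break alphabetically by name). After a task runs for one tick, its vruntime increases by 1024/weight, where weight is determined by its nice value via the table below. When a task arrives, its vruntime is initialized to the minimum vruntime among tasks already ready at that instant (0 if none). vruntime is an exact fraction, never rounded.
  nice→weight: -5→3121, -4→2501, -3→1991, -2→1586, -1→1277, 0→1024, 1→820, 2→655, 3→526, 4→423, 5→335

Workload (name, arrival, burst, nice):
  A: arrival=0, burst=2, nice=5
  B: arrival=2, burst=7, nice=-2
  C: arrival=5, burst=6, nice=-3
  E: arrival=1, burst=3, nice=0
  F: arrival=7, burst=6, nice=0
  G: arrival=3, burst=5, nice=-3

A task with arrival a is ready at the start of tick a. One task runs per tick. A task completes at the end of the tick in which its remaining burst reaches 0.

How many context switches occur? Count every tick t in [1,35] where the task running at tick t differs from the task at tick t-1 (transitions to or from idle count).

context switches = 27

t=0: vr[A=0] → run A
t=1: vr[A=1024/335 E=1024/335] → run A
t=2: vr[B=1024/335 E=1024/335] → run B
t=3: vr[B=983552/265655 E=1024/335 G=1024/335] → run E
t=4: vr[B=983552/265655 E=1359/335 G=1024/335] → run G
t=5: vr[B=983552/265655 C=2381824/666985 E=1359/335 G=2381824/666985] → run C
t=6: vr[B=983552/265655 C=2724864/666985 E=1359/335 G=2381824/666985] → run G
t=7: vr[B=983552/265655 C=2724864/666985 E=1359/335 F=983552/265655 G=2724864/666985] → run B
t=8: vr[B=1155072/265655 C=2724864/666985 E=1359/335 F=983552/265655 G=2724864/666985] → run F
t=9: vr[B=1155072/265655 C=2724864/666985 E=1359/335 F=1249207/265655 G=2724864/666985] → run E
t=10: vr[B=1155072/265655 C=2724864/666985 E=1694/335 F=1249207/265655 G=2724864/666985] → run C
t=11: vr[B=1155072/265655 C=3067904/666985 E=1694/335 F=1249207/265655 G=2724864/666985] → run G
t=12: vr[B=1155072/265655 C=3067904/666985 E=1694/335 F=1249207/265655 G=3067904/666985] → run B
t=13: vr[B=1326592/265655 C=3067904/666985 E=1694/335 F=1249207/265655 G=3067904/666985] → run C
t=14: vr[B=1326592/265655 C=3410944/666985 E=1694/335 F=1249207/265655 G=3067904/666985] → run G
t=15: vr[B=1326592/265655 C=3410944/666985 E=1694/335 F=1249207/265655 G=3410944/666985] → run F
t=16: vr[B=1326592/265655 C=3410944/666985 E=1694/335 F=1514862/265655 G=3410944/666985] → run B
t=17: vr[B=1498112/265655 C=3410944/666985 E=1694/335 F=1514862/265655 G=3410944/666985] → run E
t=18: vr[B=1498112/265655 C=3410944/666985 F=1514862/265655 G=3410944/666985] → run C
t=19: vr[B=1498112/265655 C=3753984/666985 F=1514862/265655 G=3410944/666985] → run G
t=20: vr[B=1498112/265655 C=3753984/666985 F=1514862/265655] → run C
t=21: vr[B=1498112/265655 C=4097024/666985 F=1514862/265655] → run B
t=22: vr[B=1669632/265655 C=4097024/666985 F=1514862/265655] → run F
t=23: vr[B=1669632/265655 C=4097024/666985 F=1780517/265655] → run C
t=24: vr[B=1669632/265655 F=1780517/265655] → run B
t=25: vr[B=1841152/265655 F=1780517/265655] → run F
t=26: vr[B=1841152/265655 F=2046172/265655] → run B
t=27: vr[F=2046172/265655] → run F
t=28: vr[F=2311827/265655] → run F
t=29: (idle)
t=30: (idle)
t=31: (idle)
t=32: (idle)
t=33: (idle)
t=34: (idle)
t=35: (idle)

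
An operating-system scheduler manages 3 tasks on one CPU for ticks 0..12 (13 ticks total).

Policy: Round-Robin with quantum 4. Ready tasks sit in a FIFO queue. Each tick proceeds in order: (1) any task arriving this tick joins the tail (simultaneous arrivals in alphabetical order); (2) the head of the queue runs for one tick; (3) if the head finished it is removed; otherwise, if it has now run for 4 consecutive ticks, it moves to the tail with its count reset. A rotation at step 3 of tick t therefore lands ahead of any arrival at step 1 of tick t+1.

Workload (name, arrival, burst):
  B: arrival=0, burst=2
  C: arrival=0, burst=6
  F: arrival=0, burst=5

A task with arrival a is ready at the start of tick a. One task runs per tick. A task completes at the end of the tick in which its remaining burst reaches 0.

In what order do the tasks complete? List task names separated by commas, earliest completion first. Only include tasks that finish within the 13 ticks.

t=0: queue=[B,C,F] q_used=0 → run B
t=1: queue=[B,C,F] q_used=1 → run B
t=2: queue=[C,F] q_used=0 → run C
t=3: queue=[C,F] q_used=1 → run C
t=4: queue=[C,F] q_used=2 → run C
t=5: queue=[C,F] q_used=3 → run C
t=6: queue=[F,C] q_used=0 → run F
t=7: queue=[F,C] q_used=1 → run F
t=8: queue=[F,C] q_used=2 → run F
t=9: queue=[F,C] q_used=3 → run F
t=10: queue=[C,F] q_used=0 → run C
t=11: queue=[C,F] q_used=1 → run C
t=12: queue=[F] q_used=0 → run F

completion order = B, C, F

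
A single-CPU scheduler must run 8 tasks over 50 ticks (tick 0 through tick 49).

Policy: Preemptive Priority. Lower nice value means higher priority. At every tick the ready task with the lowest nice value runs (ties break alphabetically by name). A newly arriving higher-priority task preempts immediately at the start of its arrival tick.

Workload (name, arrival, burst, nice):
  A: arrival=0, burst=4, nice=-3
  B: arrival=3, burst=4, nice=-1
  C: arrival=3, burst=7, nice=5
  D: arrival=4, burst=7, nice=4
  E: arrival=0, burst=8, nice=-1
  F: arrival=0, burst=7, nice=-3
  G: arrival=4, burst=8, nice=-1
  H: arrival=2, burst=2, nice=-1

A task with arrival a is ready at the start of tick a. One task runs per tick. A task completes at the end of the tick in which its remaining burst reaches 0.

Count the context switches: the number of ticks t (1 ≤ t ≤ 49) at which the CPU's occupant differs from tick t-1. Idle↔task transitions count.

context switches = 8

t=0: ready={A,E,F} → run A
t=1: ready={A,E,F} → run A
t=2: ready={A,E,F,H} → run A
t=3: ready={A,B,C,E,F,H} → run A
t=4: ready={B,C,D,E,F,G,H} → run F
t=5: ready={B,C,D,E,F,G,H} → run F
t=6: ready={B,C,D,E,F,G,H} → run F
t=7: ready={B,C,D,E,F,G,H} → run F
t=8: ready={B,C,D,E,F,G,H} → run F
t=9: ready={B,C,D,E,F,G,H} → run F
t=10: ready={B,C,D,E,F,G,H} → run F
t=11: ready={B,C,D,E,G,H} → run B
t=12: ready={B,C,D,E,G,H} → run B
t=13: ready={B,C,D,E,G,H} → run B
t=14: ready={B,C,D,E,G,H} → run B
t=15: ready={C,D,E,G,H} → run E
t=16: ready={C,D,E,G,H} → run E
t=17: ready={C,D,E,G,H} → run E
t=18: ready={C,D,E,G,H} → run E
t=19: ready={C,D,E,G,H} → run E
t=20: ready={C,D,E,G,H} → run E
t=21: ready={C,D,E,G,H} → run E
t=22: ready={C,D,E,G,H} → run E
t=23: ready={C,D,G,H} → run G
t=24: ready={C,D,G,H} → run G
t=25: ready={C,D,G,H} → run G
t=26: ready={C,D,G,H} → run G
t=27: ready={C,D,G,H} → run G
t=28: ready={C,D,G,H} → run G
t=29: ready={C,D,G,H} → run G
t=30: ready={C,D,G,H} → run G
t=31: ready={C,D,H} → run H
t=32: ready={C,D,H} → run H
t=33: ready={C,D} → run D
t=34: ready={C,D} → run D
t=35: ready={C,D} → run D
t=36: ready={C,D} → run D
t=37: ready={C,D} → run D
t=38: ready={C,D} → run D
t=39: ready={C,D} → run D
t=40: ready={C} → run C
t=41: ready={C} → run C
t=42: ready={C} → run C
t=43: ready={C} → run C
t=44: ready={C} → run C
t=45: ready={C} → run C
t=46: ready={C} → run C
t=47: (idle)
t=48: (idle)
t=49: (idle)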